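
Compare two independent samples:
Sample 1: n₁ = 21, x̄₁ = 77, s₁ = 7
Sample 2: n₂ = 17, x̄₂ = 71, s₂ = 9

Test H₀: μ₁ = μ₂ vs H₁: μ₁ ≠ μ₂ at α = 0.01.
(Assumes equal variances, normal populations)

Answer: t = 2.3129, fail to reject H₀

Derivation:
Pooled variance: s²_p = [20×7² + 16×9²]/(36) = 63.2222
s_p = 7.9512
SE = s_p×√(1/n₁ + 1/n₂) = 7.9512×√(1/21 + 1/17) = 2.5941
t = (x̄₁ - x̄₂)/SE = (77 - 71)/2.5941 = 2.3129
df = 36, t-critical = ±2.719
Decision: fail to reject H₀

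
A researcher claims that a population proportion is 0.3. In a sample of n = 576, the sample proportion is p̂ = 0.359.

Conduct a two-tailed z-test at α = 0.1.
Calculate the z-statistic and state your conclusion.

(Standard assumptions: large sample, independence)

H₀: p = 0.3, H₁: p ≠ 0.3
Standard error: SE = √(p₀(1-p₀)/n) = √(0.3×0.7/576) = 0.019094
z-statistic: z = (p̂ - p₀)/SE = (0.359 - 0.3)/0.019094 = 3.0900
Critical value: z_0.05 = ±1.645
p-value = 0.0020
Decision: reject H₀ at α = 0.1

Answer: z = 3.0900, reject H₀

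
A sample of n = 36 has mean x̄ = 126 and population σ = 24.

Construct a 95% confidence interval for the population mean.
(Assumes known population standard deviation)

Confidence level: 95%, α = 0.05
z_0.025 = 1.960
SE = σ/√n = 24/√36 = 4.0000
Margin of error = 1.960 × 4.0000 = 7.8400
CI: x̄ ± margin = 126 ± 7.8400
CI: (118.1600, 133.8400)

Answer: (118.1600, 133.8400)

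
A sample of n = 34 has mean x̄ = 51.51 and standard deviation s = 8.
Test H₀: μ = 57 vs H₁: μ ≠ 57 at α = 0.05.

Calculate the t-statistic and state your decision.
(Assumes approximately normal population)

Answer: t = -4.0015, reject H₀

Derivation:
df = n - 1 = 33
SE = s/√n = 8/√34 = 1.3720
t = (x̄ - μ₀)/SE = (51.51 - 57)/1.3720 = -4.0015
Critical value: t_{0.025,33} = ±2.035
p-value ≈ 0.0003
Decision: reject H₀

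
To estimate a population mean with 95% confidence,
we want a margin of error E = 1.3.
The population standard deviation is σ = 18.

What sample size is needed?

Answer: n = 737

Derivation:
z_0.025 = 1.960
n = (z×σ/E)² = (1.960×18/1.3)²
n = 736.4961
Round up: n = 737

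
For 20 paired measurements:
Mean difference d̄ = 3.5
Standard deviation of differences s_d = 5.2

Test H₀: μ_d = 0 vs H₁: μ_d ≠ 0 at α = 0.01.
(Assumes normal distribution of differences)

df = n - 1 = 19
SE = s_d/√n = 5.2/√20 = 1.1628
t = d̄/SE = 3.5/1.1628 = 3.0100
Critical value: t_{0.005,19} = ±2.861
p-value ≈ 0.0072
Decision: reject H₀

Answer: t = 3.0100, reject H₀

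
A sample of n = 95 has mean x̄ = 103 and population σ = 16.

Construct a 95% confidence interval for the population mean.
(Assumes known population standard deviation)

Answer: (99.7825, 106.2175)

Derivation:
Confidence level: 95%, α = 0.05
z_0.025 = 1.960
SE = σ/√n = 16/√95 = 1.6416
Margin of error = 1.960 × 1.6416 = 3.2175
CI: x̄ ± margin = 103 ± 3.2175
CI: (99.7825, 106.2175)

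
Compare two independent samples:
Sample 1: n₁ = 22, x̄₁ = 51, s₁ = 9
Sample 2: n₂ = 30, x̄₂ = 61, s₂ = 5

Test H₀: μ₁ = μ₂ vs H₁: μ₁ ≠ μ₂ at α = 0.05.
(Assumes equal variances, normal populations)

Answer: t = -5.1146, reject H₀

Derivation:
Pooled variance: s²_p = [21×9² + 29×5²]/(50) = 48.5200
s_p = 6.9656
SE = s_p×√(1/n₁ + 1/n₂) = 6.9656×√(1/22 + 1/30) = 1.9552
t = (x̄₁ - x̄₂)/SE = (51 - 61)/1.9552 = -5.1146
df = 50, t-critical = ±2.009
Decision: reject H₀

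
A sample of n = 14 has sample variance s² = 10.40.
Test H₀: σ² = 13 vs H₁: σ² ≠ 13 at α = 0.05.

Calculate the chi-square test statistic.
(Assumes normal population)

Answer: χ² = 10.4000, fail to reject H₀

Derivation:
df = n - 1 = 13
χ² = (n-1)s²/σ₀² = 13×10.40/13 = 10.4000
Critical values: χ²_{0.975,13} = 5.009, χ²_{0.025,13} = 24.736
Rejection region: χ² < 5.009 or χ² > 24.736
Decision: fail to reject H₀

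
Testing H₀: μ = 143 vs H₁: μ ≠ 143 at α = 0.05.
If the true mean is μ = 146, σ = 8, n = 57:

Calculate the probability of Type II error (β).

SE = σ/√n = 8/√57 = 1.0596
Critical values: μ₀ ± z_0.025×SE = 143 ± 1.960×1.0596
Acceptance region: (140.9232, 145.0768)
Under H₁ (μ = 146): z_high = (145.0768 - 146)/1.0596 = -0.8713, z_low = (140.9232 - 146)/1.0596 = -4.7912
β = P(not reject | H₁) = Φ(-0.8713) - Φ(-4.7912) ≈ 0.1918

Answer: β ≈ 0.1918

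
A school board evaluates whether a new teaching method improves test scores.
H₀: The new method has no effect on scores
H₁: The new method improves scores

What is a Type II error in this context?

Answer: Failing to adopt an effective teaching method

Derivation:
A Type I error (probability α) occurs when we reject a true H₀.
A Type II error (probability β) occurs when we fail to reject a false H₀.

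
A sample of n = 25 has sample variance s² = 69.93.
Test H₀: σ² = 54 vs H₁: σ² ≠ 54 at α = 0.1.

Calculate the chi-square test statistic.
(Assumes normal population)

df = n - 1 = 24
χ² = (n-1)s²/σ₀² = 24×69.93/54 = 31.0800
Critical values: χ²_{0.95,24} = 13.848, χ²_{0.05,24} = 36.415
Rejection region: χ² < 13.848 or χ² > 36.415
Decision: fail to reject H₀

Answer: χ² = 31.0800, fail to reject H₀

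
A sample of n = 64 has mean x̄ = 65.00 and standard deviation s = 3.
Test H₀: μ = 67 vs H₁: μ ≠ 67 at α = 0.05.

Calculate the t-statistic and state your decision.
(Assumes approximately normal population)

df = n - 1 = 63
SE = s/√n = 3/√64 = 0.3750
t = (x̄ - μ₀)/SE = (65.00 - 67)/0.3750 = -5.3333
Critical value: t_{0.025,63} = ±1.998
p-value < 0.0001
Decision: reject H₀

Answer: t = -5.3333, reject H₀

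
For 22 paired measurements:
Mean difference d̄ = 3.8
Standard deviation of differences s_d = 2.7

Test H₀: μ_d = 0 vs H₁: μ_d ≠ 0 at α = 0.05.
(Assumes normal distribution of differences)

df = n - 1 = 21
SE = s_d/√n = 2.7/√22 = 0.5756
t = d̄/SE = 3.8/0.5756 = 6.6018
Critical value: t_{0.025,21} = ±2.080
p-value < 0.0001
Decision: reject H₀

Answer: t = 6.6018, reject H₀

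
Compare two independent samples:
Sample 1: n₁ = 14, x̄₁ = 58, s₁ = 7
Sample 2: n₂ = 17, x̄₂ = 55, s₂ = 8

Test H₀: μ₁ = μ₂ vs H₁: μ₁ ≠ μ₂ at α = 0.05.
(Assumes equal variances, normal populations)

Pooled variance: s²_p = [13×7² + 16×8²]/(29) = 57.2759
s_p = 7.5681
SE = s_p×√(1/n₁ + 1/n₂) = 7.5681×√(1/14 + 1/17) = 2.7314
t = (x̄₁ - x̄₂)/SE = (58 - 55)/2.7314 = 1.0983
df = 29, t-critical = ±2.045
Decision: fail to reject H₀

Answer: t = 1.0983, fail to reject H₀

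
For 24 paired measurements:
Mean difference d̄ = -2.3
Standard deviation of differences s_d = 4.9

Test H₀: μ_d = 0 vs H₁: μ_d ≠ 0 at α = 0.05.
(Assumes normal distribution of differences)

Answer: t = -2.2995, reject H₀

Derivation:
df = n - 1 = 23
SE = s_d/√n = 4.9/√24 = 1.0002
t = d̄/SE = -2.3/1.0002 = -2.2995
Critical value: t_{0.025,23} = ±2.069
p-value ≈ 0.0309
Decision: reject H₀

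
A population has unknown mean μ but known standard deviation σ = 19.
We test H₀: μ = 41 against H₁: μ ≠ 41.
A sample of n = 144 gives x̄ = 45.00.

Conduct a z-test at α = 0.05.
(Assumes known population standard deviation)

Answer: z = 2.5264, reject H₀

Derivation:
Standard error: SE = σ/√n = 19/√144 = 1.5833
z-statistic: z = (x̄ - μ₀)/SE = (45.00 - 41)/1.5833 = 2.5264
Critical value: ±1.960
p-value = 0.0115
Decision: reject H₀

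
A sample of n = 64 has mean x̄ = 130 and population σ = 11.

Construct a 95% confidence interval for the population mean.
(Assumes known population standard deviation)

Answer: (127.3050, 132.6950)

Derivation:
Confidence level: 95%, α = 0.05
z_0.025 = 1.960
SE = σ/√n = 11/√64 = 1.3750
Margin of error = 1.960 × 1.3750 = 2.6950
CI: x̄ ± margin = 130 ± 2.6950
CI: (127.3050, 132.6950)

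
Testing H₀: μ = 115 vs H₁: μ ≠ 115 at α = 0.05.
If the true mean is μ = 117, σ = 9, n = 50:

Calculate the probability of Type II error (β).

Answer: β ≈ 0.6510

Derivation:
SE = σ/√n = 9/√50 = 1.2728
Critical values: μ₀ ± z_0.025×SE = 115 ± 1.960×1.2728
Acceptance region: (112.5053, 117.4947)
Under H₁ (μ = 117): z_high = (117.4947 - 117)/1.2728 = 0.3887, z_low = (112.5053 - 117)/1.2728 = -3.5313
β = P(not reject | H₁) = Φ(0.3887) - Φ(-3.5313) ≈ 0.6510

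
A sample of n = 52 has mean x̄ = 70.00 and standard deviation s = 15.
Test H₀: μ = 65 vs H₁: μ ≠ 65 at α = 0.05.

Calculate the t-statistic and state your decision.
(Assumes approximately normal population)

Answer: t = 2.4037, reject H₀

Derivation:
df = n - 1 = 51
SE = s/√n = 15/√52 = 2.0801
t = (x̄ - μ₀)/SE = (70.00 - 65)/2.0801 = 2.4037
Critical value: t_{0.025,51} = ±2.008
p-value ≈ 0.0199
Decision: reject H₀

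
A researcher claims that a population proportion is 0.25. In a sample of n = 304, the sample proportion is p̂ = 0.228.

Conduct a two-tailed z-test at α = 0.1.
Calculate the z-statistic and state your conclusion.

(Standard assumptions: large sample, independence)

Answer: z = -0.8858, fail to reject H₀

Derivation:
H₀: p = 0.25, H₁: p ≠ 0.25
Standard error: SE = √(p₀(1-p₀)/n) = √(0.25×0.75/304) = 0.024835
z-statistic: z = (p̂ - p₀)/SE = (0.228 - 0.25)/0.024835 = -0.8858
Critical value: z_0.05 = ±1.645
p-value = 0.3757
Decision: fail to reject H₀ at α = 0.1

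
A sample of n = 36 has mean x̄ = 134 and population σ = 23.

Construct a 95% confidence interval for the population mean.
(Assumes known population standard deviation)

Answer: (126.4867, 141.5133)

Derivation:
Confidence level: 95%, α = 0.05
z_0.025 = 1.960
SE = σ/√n = 23/√36 = 3.8333
Margin of error = 1.960 × 3.8333 = 7.5133
CI: x̄ ± margin = 134 ± 7.5133
CI: (126.4867, 141.5133)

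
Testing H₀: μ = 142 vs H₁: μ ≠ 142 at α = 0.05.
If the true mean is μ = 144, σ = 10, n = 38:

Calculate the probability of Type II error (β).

Answer: β ≈ 0.7657

Derivation:
SE = σ/√n = 10/√38 = 1.6222
Critical values: μ₀ ± z_0.025×SE = 142 ± 1.960×1.6222
Acceptance region: (138.8205, 145.1795)
Under H₁ (μ = 144): z_high = (145.1795 - 144)/1.6222 = 0.7271, z_low = (138.8205 - 144)/1.6222 = -3.1929
β = P(not reject | H₁) = Φ(0.7271) - Φ(-3.1929) ≈ 0.7657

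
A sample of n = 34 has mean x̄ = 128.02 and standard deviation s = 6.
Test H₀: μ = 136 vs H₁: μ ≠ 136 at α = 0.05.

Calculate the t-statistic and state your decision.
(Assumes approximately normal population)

Answer: t = -7.7551, reject H₀

Derivation:
df = n - 1 = 33
SE = s/√n = 6/√34 = 1.0290
t = (x̄ - μ₀)/SE = (128.02 - 136)/1.0290 = -7.7551
Critical value: t_{0.025,33} = ±2.035
p-value < 0.0001
Decision: reject H₀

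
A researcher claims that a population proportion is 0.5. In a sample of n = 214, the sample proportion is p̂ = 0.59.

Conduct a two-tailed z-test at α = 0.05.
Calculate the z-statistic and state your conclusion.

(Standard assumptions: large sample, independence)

Answer: z = 2.6332, reject H₀

Derivation:
H₀: p = 0.5, H₁: p ≠ 0.5
Standard error: SE = √(p₀(1-p₀)/n) = √(0.5×0.5/214) = 0.034179
z-statistic: z = (p̂ - p₀)/SE = (0.59 - 0.5)/0.034179 = 2.6332
Critical value: z_0.025 = ±1.960
p-value = 0.0085
Decision: reject H₀ at α = 0.05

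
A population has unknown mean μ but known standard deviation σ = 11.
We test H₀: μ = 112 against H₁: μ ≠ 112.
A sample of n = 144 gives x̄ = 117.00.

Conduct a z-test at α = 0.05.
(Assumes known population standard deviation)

Answer: z = 5.4543, reject H₀

Derivation:
Standard error: SE = σ/√n = 11/√144 = 0.9167
z-statistic: z = (x̄ - μ₀)/SE = (117.00 - 112)/0.9167 = 5.4543
Critical value: ±1.960
p-value < 0.0001
Decision: reject H₀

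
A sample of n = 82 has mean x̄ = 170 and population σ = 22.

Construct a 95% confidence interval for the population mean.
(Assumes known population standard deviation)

Confidence level: 95%, α = 0.05
z_0.025 = 1.960
SE = σ/√n = 22/√82 = 2.4295
Margin of error = 1.960 × 2.4295 = 4.7618
CI: x̄ ± margin = 170 ± 4.7618
CI: (165.2382, 174.7618)

Answer: (165.2382, 174.7618)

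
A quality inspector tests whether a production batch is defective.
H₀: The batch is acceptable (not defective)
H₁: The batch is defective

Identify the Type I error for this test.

A Type I error (probability α) occurs when we reject a true H₀.
A Type II error (probability β) occurs when we fail to reject a false H₀.

Answer: Rejecting an acceptable batch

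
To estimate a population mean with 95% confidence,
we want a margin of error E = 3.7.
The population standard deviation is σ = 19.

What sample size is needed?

Answer: n = 102

Derivation:
z_0.025 = 1.960
n = (z×σ/E)² = (1.960×19/3.7)²
n = 101.3015
Round up: n = 102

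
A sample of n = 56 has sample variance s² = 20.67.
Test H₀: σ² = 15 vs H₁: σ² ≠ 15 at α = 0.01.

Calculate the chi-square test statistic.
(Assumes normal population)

df = n - 1 = 55
χ² = (n-1)s²/σ₀² = 55×20.67/15 = 75.7900
Critical values: χ²_{0.995,55} = 31.735, χ²_{0.005,55} = 85.749
Rejection region: χ² < 31.735 or χ² > 85.749
Decision: fail to reject H₀

Answer: χ² = 75.7900, fail to reject H₀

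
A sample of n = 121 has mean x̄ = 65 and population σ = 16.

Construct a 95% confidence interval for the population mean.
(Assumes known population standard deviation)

Answer: (62.1492, 67.8508)

Derivation:
Confidence level: 95%, α = 0.05
z_0.025 = 1.960
SE = σ/√n = 16/√121 = 1.4545
Margin of error = 1.960 × 1.4545 = 2.8508
CI: x̄ ± margin = 65 ± 2.8508
CI: (62.1492, 67.8508)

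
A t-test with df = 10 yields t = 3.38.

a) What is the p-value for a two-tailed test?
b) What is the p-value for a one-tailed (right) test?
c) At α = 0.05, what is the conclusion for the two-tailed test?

Using t-distribution with df = 10:
a) Two-tailed: p = 2×P(T > 3.38) = 0.0070
b) One-tailed: p = P(T > 3.38) = 0.0035
c) 0.0070 < 0.05, reject H₀

Answer: a) 0.0070, b) 0.0035, c) reject H₀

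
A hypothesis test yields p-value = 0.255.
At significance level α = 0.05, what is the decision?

Compare p-value to α:
0.255 ≥ 0.05
Decision: fail to reject H₀

Answer: fail to reject H₀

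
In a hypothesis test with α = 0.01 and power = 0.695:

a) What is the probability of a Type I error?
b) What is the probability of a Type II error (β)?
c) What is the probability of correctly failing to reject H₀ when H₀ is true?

Answer: a) 0.01, b) 0.305, c) 0.99

Derivation:
a) Type I error probability = α = 0.01
b) Power = P(reject H₀ | H₁ true) = 1 - β = 0.695, so Type II error probability = β = 1 - Power = 0.305
c) P(fail to reject H₀ | H₀ true) = 1 - α = 0.99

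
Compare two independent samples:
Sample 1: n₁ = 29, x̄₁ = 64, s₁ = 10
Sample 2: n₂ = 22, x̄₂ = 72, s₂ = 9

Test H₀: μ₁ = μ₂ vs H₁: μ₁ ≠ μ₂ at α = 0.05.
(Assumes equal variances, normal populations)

Answer: t = -2.9522, reject H₀

Derivation:
Pooled variance: s²_p = [28×10² + 21×9²]/(49) = 91.8571
s_p = 9.5842
SE = s_p×√(1/n₁ + 1/n₂) = 9.5842×√(1/29 + 1/22) = 2.7098
t = (x̄₁ - x̄₂)/SE = (64 - 72)/2.7098 = -2.9522
df = 49, t-critical = ±2.010
Decision: reject H₀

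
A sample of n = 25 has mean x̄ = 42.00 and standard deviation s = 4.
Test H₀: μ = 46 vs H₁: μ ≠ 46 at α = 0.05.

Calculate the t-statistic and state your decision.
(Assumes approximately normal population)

df = n - 1 = 24
SE = s/√n = 4/√25 = 0.8000
t = (x̄ - μ₀)/SE = (42.00 - 46)/0.8000 = -5.0000
Critical value: t_{0.025,24} = ±2.064
p-value < 0.0001
Decision: reject H₀

Answer: t = -5.0000, reject H₀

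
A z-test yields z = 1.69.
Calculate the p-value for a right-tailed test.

For z = 1.69:
p = P(Z > 1.69) = 1 - Φ(1.69) = 0.0455

Answer: p-value ≈ 0.0455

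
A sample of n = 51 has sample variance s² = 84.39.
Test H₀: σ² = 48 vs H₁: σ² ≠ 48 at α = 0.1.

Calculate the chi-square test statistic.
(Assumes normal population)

df = n - 1 = 50
χ² = (n-1)s²/σ₀² = 50×84.39/48 = 87.9062
Critical values: χ²_{0.95,50} = 34.764, χ²_{0.05,50} = 67.505
Rejection region: χ² < 34.764 or χ² > 67.505
Decision: reject H₀

Answer: χ² = 87.9062, reject H₀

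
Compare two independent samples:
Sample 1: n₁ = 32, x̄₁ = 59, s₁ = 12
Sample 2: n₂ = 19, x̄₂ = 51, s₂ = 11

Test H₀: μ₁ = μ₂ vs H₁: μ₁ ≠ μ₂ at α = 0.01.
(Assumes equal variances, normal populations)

Pooled variance: s²_p = [31×12² + 18×11²]/(49) = 135.5510
s_p = 11.6426
SE = s_p×√(1/n₁ + 1/n₂) = 11.6426×√(1/32 + 1/19) = 3.3720
t = (x̄₁ - x̄₂)/SE = (59 - 51)/3.3720 = 2.3725
df = 49, t-critical = ±2.680
Decision: fail to reject H₀

Answer: t = 2.3725, fail to reject H₀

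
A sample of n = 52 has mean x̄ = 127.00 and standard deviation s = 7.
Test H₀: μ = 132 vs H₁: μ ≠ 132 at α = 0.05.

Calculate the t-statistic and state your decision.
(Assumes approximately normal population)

df = n - 1 = 51
SE = s/√n = 7/√52 = 0.9707
t = (x̄ - μ₀)/SE = (127.00 - 132)/0.9707 = -5.1509
Critical value: t_{0.025,51} = ±2.008
p-value < 0.0001
Decision: reject H₀

Answer: t = -5.1509, reject H₀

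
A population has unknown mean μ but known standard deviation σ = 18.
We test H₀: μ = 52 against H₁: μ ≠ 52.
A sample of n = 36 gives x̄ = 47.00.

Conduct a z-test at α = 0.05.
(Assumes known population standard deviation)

Standard error: SE = σ/√n = 18/√36 = 3.0000
z-statistic: z = (x̄ - μ₀)/SE = (47.00 - 52)/3.0000 = -1.6667
Critical value: ±1.960
p-value = 0.0956
Decision: fail to reject H₀

Answer: z = -1.6667, fail to reject H₀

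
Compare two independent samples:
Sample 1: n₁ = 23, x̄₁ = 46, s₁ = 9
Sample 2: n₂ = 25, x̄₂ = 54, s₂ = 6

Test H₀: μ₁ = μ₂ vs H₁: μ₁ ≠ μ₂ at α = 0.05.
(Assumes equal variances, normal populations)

Answer: t = -3.6508, reject H₀

Derivation:
Pooled variance: s²_p = [22×9² + 24×6²]/(46) = 57.5217
s_p = 7.5843
SE = s_p×√(1/n₁ + 1/n₂) = 7.5843×√(1/23 + 1/25) = 2.1913
t = (x̄₁ - x̄₂)/SE = (46 - 54)/2.1913 = -3.6508
df = 46, t-critical = ±2.013
Decision: reject H₀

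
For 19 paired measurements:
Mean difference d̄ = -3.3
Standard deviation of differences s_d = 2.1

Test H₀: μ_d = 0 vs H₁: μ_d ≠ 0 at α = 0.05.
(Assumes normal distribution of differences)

df = n - 1 = 18
SE = s_d/√n = 2.1/√19 = 0.4818
t = d̄/SE = -3.3/0.4818 = -6.8493
Critical value: t_{0.025,18} = ±2.101
p-value < 0.0001
Decision: reject H₀

Answer: t = -6.8493, reject H₀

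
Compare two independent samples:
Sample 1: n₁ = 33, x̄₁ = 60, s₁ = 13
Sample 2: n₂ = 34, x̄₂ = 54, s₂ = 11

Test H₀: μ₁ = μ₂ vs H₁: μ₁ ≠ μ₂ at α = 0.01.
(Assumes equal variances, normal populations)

Pooled variance: s²_p = [32×13² + 33×11²]/(65) = 144.6308
s_p = 12.0263
SE = s_p×√(1/n₁ + 1/n₂) = 12.0263×√(1/33 + 1/34) = 2.9388
t = (x̄₁ - x̄₂)/SE = (60 - 54)/2.9388 = 2.0416
df = 65, t-critical = ±2.654
Decision: fail to reject H₀

Answer: t = 2.0416, fail to reject H₀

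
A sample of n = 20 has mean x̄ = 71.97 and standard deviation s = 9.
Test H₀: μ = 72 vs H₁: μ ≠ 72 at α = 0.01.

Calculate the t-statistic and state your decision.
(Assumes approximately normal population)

Answer: t = -0.0149, fail to reject H₀

Derivation:
df = n - 1 = 19
SE = s/√n = 9/√20 = 2.0125
t = (x̄ - μ₀)/SE = (71.97 - 72)/2.0125 = -0.0149
Critical value: t_{0.005,19} = ±2.861
p-value ≈ 0.9883
Decision: fail to reject H₀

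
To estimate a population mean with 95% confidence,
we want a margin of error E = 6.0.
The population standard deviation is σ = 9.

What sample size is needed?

Answer: n = 9

Derivation:
z_0.025 = 1.960
n = (z×σ/E)² = (1.960×9/6.0)²
n = 8.6436
Round up: n = 9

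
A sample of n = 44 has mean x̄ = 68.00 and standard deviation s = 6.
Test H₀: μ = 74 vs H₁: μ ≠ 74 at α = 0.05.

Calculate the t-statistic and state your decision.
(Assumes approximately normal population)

df = n - 1 = 43
SE = s/√n = 6/√44 = 0.9045
t = (x̄ - μ₀)/SE = (68.00 - 74)/0.9045 = -6.6335
Critical value: t_{0.025,43} = ±2.017
p-value < 0.0001
Decision: reject H₀

Answer: t = -6.6335, reject H₀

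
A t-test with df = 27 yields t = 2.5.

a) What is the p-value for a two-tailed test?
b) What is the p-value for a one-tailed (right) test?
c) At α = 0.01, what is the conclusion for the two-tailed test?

Answer: a) 0.0188, b) 0.0094, c) fail to reject H₀

Derivation:
Using t-distribution with df = 27:
a) Two-tailed: p = 2×P(T > 2.5) = 0.0188
b) One-tailed: p = P(T > 2.5) = 0.0094
c) 0.0188 ≥ 0.01, fail to reject H₀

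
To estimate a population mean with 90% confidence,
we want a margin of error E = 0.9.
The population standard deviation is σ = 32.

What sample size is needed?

Answer: n = 3421

Derivation:
z_0.05 = 1.645
n = (z×σ/E)² = (1.645×32/0.9)²
n = 3420.9501
Round up: n = 3421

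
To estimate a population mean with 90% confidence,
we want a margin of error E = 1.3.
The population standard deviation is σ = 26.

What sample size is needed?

Answer: n = 1083

Derivation:
z_0.05 = 1.645
n = (z×σ/E)² = (1.645×26/1.3)²
n = 1082.4100
Round up: n = 1083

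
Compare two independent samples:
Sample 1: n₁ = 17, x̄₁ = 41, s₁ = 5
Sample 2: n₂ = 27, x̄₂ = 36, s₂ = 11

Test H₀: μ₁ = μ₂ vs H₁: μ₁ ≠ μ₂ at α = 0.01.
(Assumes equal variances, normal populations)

Answer: t = 1.7575, fail to reject H₀

Derivation:
Pooled variance: s²_p = [16×5² + 26×11²]/(42) = 84.4286
s_p = 9.1885
SE = s_p×√(1/n₁ + 1/n₂) = 9.1885×√(1/17 + 1/27) = 2.8449
t = (x̄₁ - x̄₂)/SE = (41 - 36)/2.8449 = 1.7575
df = 42, t-critical = ±2.698
Decision: fail to reject H₀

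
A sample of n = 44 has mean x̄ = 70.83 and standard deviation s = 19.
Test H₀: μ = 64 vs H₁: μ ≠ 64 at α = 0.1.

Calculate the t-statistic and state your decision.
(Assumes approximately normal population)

df = n - 1 = 43
SE = s/√n = 19/√44 = 2.8644
t = (x̄ - μ₀)/SE = (70.83 - 64)/2.8644 = 2.3844
Critical value: t_{0.05,43} = ±1.681
p-value ≈ 0.0216
Decision: reject H₀

Answer: t = 2.3844, reject H₀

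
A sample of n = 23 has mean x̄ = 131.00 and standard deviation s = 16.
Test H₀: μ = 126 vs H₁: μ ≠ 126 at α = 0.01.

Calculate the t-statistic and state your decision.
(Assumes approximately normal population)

df = n - 1 = 22
SE = s/√n = 16/√23 = 3.3362
t = (x̄ - μ₀)/SE = (131.00 - 126)/3.3362 = 1.4987
Critical value: t_{0.005,22} = ±2.819
p-value ≈ 0.1482
Decision: fail to reject H₀

Answer: t = 1.4987, fail to reject H₀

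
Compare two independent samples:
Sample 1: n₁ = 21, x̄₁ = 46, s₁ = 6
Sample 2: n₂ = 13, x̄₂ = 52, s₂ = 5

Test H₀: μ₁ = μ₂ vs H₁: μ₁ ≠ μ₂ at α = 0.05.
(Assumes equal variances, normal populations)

Pooled variance: s²_p = [20×6² + 12×5²]/(32) = 31.8750
s_p = 5.6458
SE = s_p×√(1/n₁ + 1/n₂) = 5.6458×√(1/21 + 1/13) = 1.9924
t = (x̄₁ - x̄₂)/SE = (46 - 52)/1.9924 = -3.0114
df = 32, t-critical = ±2.037
Decision: reject H₀

Answer: t = -3.0114, reject H₀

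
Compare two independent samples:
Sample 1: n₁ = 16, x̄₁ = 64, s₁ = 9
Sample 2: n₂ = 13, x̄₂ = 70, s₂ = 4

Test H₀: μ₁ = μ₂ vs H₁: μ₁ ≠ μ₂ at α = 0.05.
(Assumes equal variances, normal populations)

Pooled variance: s²_p = [15×9² + 12×4²]/(27) = 52.1111
s_p = 7.2188
SE = s_p×√(1/n₁ + 1/n₂) = 7.2188×√(1/16 + 1/13) = 2.6955
t = (x̄₁ - x̄₂)/SE = (64 - 70)/2.6955 = -2.2259
df = 27, t-critical = ±2.052
Decision: reject H₀

Answer: t = -2.2259, reject H₀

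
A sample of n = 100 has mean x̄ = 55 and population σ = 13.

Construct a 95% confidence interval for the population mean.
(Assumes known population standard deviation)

Answer: (52.4520, 57.5480)

Derivation:
Confidence level: 95%, α = 0.05
z_0.025 = 1.960
SE = σ/√n = 13/√100 = 1.3000
Margin of error = 1.960 × 1.3000 = 2.5480
CI: x̄ ± margin = 55 ± 2.5480
CI: (52.4520, 57.5480)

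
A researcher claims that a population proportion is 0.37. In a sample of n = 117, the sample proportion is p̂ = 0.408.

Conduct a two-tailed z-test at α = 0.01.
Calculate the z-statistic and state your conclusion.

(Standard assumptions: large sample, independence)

Answer: z = 0.8513, fail to reject H₀

Derivation:
H₀: p = 0.37, H₁: p ≠ 0.37
Standard error: SE = √(p₀(1-p₀)/n) = √(0.37×0.63/117) = 0.044635
z-statistic: z = (p̂ - p₀)/SE = (0.408 - 0.37)/0.044635 = 0.8513
Critical value: z_0.005 = ±2.576
p-value = 0.3946
Decision: fail to reject H₀ at α = 0.01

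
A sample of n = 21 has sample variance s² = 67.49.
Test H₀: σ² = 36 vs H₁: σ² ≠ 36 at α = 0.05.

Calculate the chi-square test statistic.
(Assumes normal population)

df = n - 1 = 20
χ² = (n-1)s²/σ₀² = 20×67.49/36 = 37.4944
Critical values: χ²_{0.975,20} = 9.591, χ²_{0.025,20} = 34.170
Rejection region: χ² < 9.591 or χ² > 34.170
Decision: reject H₀

Answer: χ² = 37.4944, reject H₀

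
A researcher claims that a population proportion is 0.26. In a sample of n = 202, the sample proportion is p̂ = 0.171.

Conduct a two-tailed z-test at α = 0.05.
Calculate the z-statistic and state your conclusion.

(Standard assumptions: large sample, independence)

H₀: p = 0.26, H₁: p ≠ 0.26
Standard error: SE = √(p₀(1-p₀)/n) = √(0.26×0.74/202) = 0.030862
z-statistic: z = (p̂ - p₀)/SE = (0.171 - 0.26)/0.030862 = -2.8838
Critical value: z_0.025 = ±1.960
p-value = 0.0039
Decision: reject H₀ at α = 0.05

Answer: z = -2.8838, reject H₀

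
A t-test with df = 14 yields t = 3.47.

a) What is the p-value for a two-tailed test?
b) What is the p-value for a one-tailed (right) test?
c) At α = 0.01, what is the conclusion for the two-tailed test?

Answer: a) 0.0038, b) 0.0019, c) reject H₀

Derivation:
Using t-distribution with df = 14:
a) Two-tailed: p = 2×P(T > 3.47) = 0.0038
b) One-tailed: p = P(T > 3.47) = 0.0019
c) 0.0038 < 0.01, reject H₀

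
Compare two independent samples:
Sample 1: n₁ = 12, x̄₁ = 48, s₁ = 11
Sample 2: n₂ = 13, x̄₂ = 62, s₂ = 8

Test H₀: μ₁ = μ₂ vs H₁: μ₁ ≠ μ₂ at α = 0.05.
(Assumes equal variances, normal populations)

Answer: t = -3.6608, reject H₀

Derivation:
Pooled variance: s²_p = [11×11² + 12×8²]/(23) = 91.2609
s_p = 9.5531
SE = s_p×√(1/n₁ + 1/n₂) = 9.5531×√(1/12 + 1/13) = 3.8243
t = (x̄₁ - x̄₂)/SE = (48 - 62)/3.8243 = -3.6608
df = 23, t-critical = ±2.069
Decision: reject H₀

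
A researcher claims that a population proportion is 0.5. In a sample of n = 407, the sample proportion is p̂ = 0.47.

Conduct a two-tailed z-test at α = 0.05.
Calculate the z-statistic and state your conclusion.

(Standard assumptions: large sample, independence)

H₀: p = 0.5, H₁: p ≠ 0.5
Standard error: SE = √(p₀(1-p₀)/n) = √(0.5×0.5/407) = 0.024784
z-statistic: z = (p̂ - p₀)/SE = (0.47 - 0.5)/0.024784 = -1.2105
Critical value: z_0.025 = ±1.960
p-value = 0.2261
Decision: fail to reject H₀ at α = 0.05

Answer: z = -1.2105, fail to reject H₀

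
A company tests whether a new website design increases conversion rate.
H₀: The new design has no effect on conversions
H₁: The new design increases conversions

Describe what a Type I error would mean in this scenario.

Answer: Switching to a new design that doesn't actually help

Derivation:
Type I error (α): Rejecting H₀ when H₀ is true
Type II error (β): Failing to reject H₀ when H₁ is true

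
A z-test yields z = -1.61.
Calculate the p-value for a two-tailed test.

Answer: p-value ≈ 0.1074

Derivation:
For z = -1.61:
p = 2×P(Z > |-1.61|) = 2×(1 - Φ(1.61)) = 0.1074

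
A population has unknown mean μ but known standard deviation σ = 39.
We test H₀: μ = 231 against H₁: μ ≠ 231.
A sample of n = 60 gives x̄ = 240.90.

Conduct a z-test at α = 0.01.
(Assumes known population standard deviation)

Standard error: SE = σ/√n = 39/√60 = 5.0349
z-statistic: z = (x̄ - μ₀)/SE = (240.90 - 231)/5.0349 = 1.9663
Critical value: ±2.576
p-value = 0.0493
Decision: fail to reject H₀

Answer: z = 1.9663, fail to reject H₀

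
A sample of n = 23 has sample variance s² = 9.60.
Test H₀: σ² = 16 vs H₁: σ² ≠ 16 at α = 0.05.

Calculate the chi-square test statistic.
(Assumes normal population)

df = n - 1 = 22
χ² = (n-1)s²/σ₀² = 22×9.60/16 = 13.2000
Critical values: χ²_{0.975,22} = 10.982, χ²_{0.025,22} = 36.781
Rejection region: χ² < 10.982 or χ² > 36.781
Decision: fail to reject H₀

Answer: χ² = 13.2000, fail to reject H₀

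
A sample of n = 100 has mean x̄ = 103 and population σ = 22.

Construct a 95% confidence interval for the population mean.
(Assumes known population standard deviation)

Confidence level: 95%, α = 0.05
z_0.025 = 1.960
SE = σ/√n = 22/√100 = 2.2000
Margin of error = 1.960 × 2.2000 = 4.3120
CI: x̄ ± margin = 103 ± 4.3120
CI: (98.6880, 107.3120)

Answer: (98.6880, 107.3120)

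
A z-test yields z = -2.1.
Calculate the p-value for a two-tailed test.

Answer: p-value ≈ 0.0357

Derivation:
For z = -2.1:
p = 2×P(Z > |-2.1|) = 2×(1 - Φ(2.1)) = 0.0357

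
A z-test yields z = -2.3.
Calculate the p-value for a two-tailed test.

Answer: p-value ≈ 0.0214

Derivation:
For z = -2.3:
p = 2×P(Z > |-2.3|) = 2×(1 - Φ(2.3)) = 0.0214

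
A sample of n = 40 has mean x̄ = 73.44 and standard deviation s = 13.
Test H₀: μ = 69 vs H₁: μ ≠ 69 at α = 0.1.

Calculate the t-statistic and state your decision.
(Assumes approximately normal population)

Answer: t = 2.1601, reject H₀

Derivation:
df = n - 1 = 39
SE = s/√n = 13/√40 = 2.0555
t = (x̄ - μ₀)/SE = (73.44 - 69)/2.0555 = 2.1601
Critical value: t_{0.05,39} = ±1.685
p-value ≈ 0.0370
Decision: reject H₀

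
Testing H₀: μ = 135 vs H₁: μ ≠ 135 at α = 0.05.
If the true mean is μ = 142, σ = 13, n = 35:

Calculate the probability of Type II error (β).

Answer: β ≈ 0.1102

Derivation:
SE = σ/√n = 13/√35 = 2.1974
Critical values: μ₀ ± z_0.025×SE = 135 ± 1.960×2.1974
Acceptance region: (130.6931, 139.3069)
Under H₁ (μ = 142): z_high = (139.3069 - 142)/2.1974 = -1.2256, z_low = (130.6931 - 142)/2.1974 = -5.1456
β = P(not reject | H₁) = Φ(-1.2256) - Φ(-5.1456) ≈ 0.1102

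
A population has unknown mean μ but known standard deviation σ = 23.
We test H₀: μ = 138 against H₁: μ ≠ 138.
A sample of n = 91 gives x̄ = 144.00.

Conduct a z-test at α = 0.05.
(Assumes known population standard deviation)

Answer: z = 2.4885, reject H₀

Derivation:
Standard error: SE = σ/√n = 23/√91 = 2.4111
z-statistic: z = (x̄ - μ₀)/SE = (144.00 - 138)/2.4111 = 2.4885
Critical value: ±1.960
p-value = 0.0128
Decision: reject H₀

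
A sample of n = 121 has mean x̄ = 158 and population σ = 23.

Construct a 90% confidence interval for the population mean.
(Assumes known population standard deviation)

Confidence level: 90%, α = 0.1
z_0.05 = 1.645
SE = σ/√n = 23/√121 = 2.0909
Margin of error = 1.645 × 2.0909 = 3.4395
CI: x̄ ± margin = 158 ± 3.4395
CI: (154.5605, 161.4395)

Answer: (154.5605, 161.4395)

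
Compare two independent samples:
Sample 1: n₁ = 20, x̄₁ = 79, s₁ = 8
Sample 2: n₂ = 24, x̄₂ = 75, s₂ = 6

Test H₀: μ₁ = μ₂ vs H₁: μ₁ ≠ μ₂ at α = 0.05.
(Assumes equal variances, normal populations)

Answer: t = 1.8938, fail to reject H₀

Derivation:
Pooled variance: s²_p = [19×8² + 23×6²]/(42) = 48.6667
s_p = 6.9762
SE = s_p×√(1/n₁ + 1/n₂) = 6.9762×√(1/20 + 1/24) = 2.1121
t = (x̄₁ - x̄₂)/SE = (79 - 75)/2.1121 = 1.8938
df = 42, t-critical = ±2.018
Decision: fail to reject H₀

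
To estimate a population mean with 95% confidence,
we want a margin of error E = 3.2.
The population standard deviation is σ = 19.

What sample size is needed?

z_0.025 = 1.960
n = (z×σ/E)² = (1.960×19/3.2)²
n = 135.4314
Round up: n = 136

Answer: n = 136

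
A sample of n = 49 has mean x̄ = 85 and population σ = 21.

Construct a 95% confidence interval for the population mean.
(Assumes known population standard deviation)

Confidence level: 95%, α = 0.05
z_0.025 = 1.960
SE = σ/√n = 21/√49 = 3.0000
Margin of error = 1.960 × 3.0000 = 5.8800
CI: x̄ ± margin = 85 ± 5.8800
CI: (79.1200, 90.8800)

Answer: (79.1200, 90.8800)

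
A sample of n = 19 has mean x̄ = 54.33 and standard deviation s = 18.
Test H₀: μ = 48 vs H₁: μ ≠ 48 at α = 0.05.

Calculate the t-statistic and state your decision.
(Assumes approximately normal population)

Answer: t = 1.5329, fail to reject H₀

Derivation:
df = n - 1 = 18
SE = s/√n = 18/√19 = 4.1295
t = (x̄ - μ₀)/SE = (54.33 - 48)/4.1295 = 1.5329
Critical value: t_{0.025,18} = ±2.101
p-value ≈ 0.1427
Decision: fail to reject H₀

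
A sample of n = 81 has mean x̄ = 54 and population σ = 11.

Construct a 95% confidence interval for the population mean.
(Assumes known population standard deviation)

Answer: (51.6045, 56.3955)

Derivation:
Confidence level: 95%, α = 0.05
z_0.025 = 1.960
SE = σ/√n = 11/√81 = 1.2222
Margin of error = 1.960 × 1.2222 = 2.3955
CI: x̄ ± margin = 54 ± 2.3955
CI: (51.6045, 56.3955)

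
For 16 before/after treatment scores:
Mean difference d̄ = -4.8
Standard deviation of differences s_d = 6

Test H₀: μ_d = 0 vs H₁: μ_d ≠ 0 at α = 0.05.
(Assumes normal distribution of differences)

df = n - 1 = 15
SE = s_d/√n = 6/√16 = 1.5000
t = d̄/SE = -4.8/1.5000 = -3.2000
Critical value: t_{0.025,15} = ±2.131
p-value ≈ 0.0060
Decision: reject H₀

Answer: t = -3.2000, reject H₀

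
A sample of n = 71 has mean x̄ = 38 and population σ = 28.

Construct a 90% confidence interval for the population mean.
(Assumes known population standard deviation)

Confidence level: 90%, α = 0.1
z_0.05 = 1.645
SE = σ/√n = 28/√71 = 3.3230
Margin of error = 1.645 × 3.3230 = 5.4663
CI: x̄ ± margin = 38 ± 5.4663
CI: (32.5337, 43.4663)

Answer: (32.5337, 43.4663)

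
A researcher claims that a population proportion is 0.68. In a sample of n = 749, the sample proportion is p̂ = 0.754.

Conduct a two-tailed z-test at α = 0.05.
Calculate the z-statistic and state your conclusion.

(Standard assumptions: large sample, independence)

Answer: z = 4.3414, reject H₀

Derivation:
H₀: p = 0.68, H₁: p ≠ 0.68
Standard error: SE = √(p₀(1-p₀)/n) = √(0.68×0.32/749) = 0.017045
z-statistic: z = (p̂ - p₀)/SE = (0.754 - 0.68)/0.017045 = 4.3414
Critical value: z_0.025 = ±1.960
p-value < 0.0001
Decision: reject H₀ at α = 0.05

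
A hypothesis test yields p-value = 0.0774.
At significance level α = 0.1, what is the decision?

Answer: reject H₀

Derivation:
Compare p-value to α:
0.0774 < 0.1
Decision: reject H₀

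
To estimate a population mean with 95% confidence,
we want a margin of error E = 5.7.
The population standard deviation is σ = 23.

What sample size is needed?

Answer: n = 63

Derivation:
z_0.025 = 1.960
n = (z×σ/E)² = (1.960×23/5.7)²
n = 62.5487
Round up: n = 63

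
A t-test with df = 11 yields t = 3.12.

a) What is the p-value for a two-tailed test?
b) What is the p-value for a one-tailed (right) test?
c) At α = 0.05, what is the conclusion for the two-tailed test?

Answer: a) 0.0097, b) 0.0049, c) reject H₀

Derivation:
Using t-distribution with df = 11:
a) Two-tailed: p = 2×P(T > 3.12) = 0.0097
b) One-tailed: p = P(T > 3.12) = 0.0049
c) 0.0097 < 0.05, reject H₀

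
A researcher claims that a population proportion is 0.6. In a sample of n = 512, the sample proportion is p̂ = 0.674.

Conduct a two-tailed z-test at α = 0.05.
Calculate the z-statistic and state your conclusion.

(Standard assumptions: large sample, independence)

Answer: z = 3.4179, reject H₀

Derivation:
H₀: p = 0.6, H₁: p ≠ 0.6
Standard error: SE = √(p₀(1-p₀)/n) = √(0.6×0.4/512) = 0.021651
z-statistic: z = (p̂ - p₀)/SE = (0.674 - 0.6)/0.021651 = 3.4179
Critical value: z_0.025 = ±1.960
p-value = 0.0006
Decision: reject H₀ at α = 0.05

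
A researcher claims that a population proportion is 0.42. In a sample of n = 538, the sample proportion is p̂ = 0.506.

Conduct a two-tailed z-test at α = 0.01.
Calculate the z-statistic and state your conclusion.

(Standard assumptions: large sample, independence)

Answer: z = 4.0415, reject H₀

Derivation:
H₀: p = 0.42, H₁: p ≠ 0.42
Standard error: SE = √(p₀(1-p₀)/n) = √(0.42×0.58/538) = 0.021279
z-statistic: z = (p̂ - p₀)/SE = (0.506 - 0.42)/0.021279 = 4.0415
Critical value: z_0.005 = ±2.576
p-value = 0.0001
Decision: reject H₀ at α = 0.01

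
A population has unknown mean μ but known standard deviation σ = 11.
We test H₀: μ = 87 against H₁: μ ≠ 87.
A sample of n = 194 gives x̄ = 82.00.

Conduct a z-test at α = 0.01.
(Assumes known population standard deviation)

Standard error: SE = σ/√n = 11/√194 = 0.7898
z-statistic: z = (x̄ - μ₀)/SE = (82.00 - 87)/0.7898 = -6.3307
Critical value: ±2.576
p-value < 0.0001
Decision: reject H₀

Answer: z = -6.3307, reject H₀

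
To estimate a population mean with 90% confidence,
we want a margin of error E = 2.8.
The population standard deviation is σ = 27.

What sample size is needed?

z_0.05 = 1.645
n = (z×σ/E)² = (1.645×27/2.8)²
n = 251.6189
Round up: n = 252

Answer: n = 252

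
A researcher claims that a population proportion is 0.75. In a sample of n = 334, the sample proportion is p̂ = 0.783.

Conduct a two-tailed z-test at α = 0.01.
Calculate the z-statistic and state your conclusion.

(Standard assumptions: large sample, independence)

Answer: z = 1.3928, fail to reject H₀

Derivation:
H₀: p = 0.75, H₁: p ≠ 0.75
Standard error: SE = √(p₀(1-p₀)/n) = √(0.75×0.25/334) = 0.023693
z-statistic: z = (p̂ - p₀)/SE = (0.783 - 0.75)/0.023693 = 1.3928
Critical value: z_0.005 = ±2.576
p-value = 0.1637
Decision: fail to reject H₀ at α = 0.01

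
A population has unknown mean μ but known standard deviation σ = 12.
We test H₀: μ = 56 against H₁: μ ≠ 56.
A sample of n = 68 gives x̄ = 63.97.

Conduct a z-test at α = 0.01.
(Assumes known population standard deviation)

Answer: z = 5.4769, reject H₀

Derivation:
Standard error: SE = σ/√n = 12/√68 = 1.4552
z-statistic: z = (x̄ - μ₀)/SE = (63.97 - 56)/1.4552 = 5.4769
Critical value: ±2.576
p-value < 0.0001
Decision: reject H₀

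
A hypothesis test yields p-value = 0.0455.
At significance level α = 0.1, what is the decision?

Answer: reject H₀

Derivation:
Compare p-value to α:
0.0455 < 0.1
Decision: reject H₀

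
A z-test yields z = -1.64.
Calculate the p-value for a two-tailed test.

Answer: p-value ≈ 0.1010

Derivation:
For z = -1.64:
p = 2×P(Z > |-1.64|) = 2×(1 - Φ(1.64)) = 0.1010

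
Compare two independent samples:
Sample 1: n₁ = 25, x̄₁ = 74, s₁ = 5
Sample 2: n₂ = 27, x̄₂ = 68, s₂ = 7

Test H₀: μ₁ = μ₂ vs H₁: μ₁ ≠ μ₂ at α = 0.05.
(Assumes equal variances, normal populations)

Pooled variance: s²_p = [24×5² + 26×7²]/(50) = 37.4800
s_p = 6.1221
SE = s_p×√(1/n₁ + 1/n₂) = 6.1221×√(1/25 + 1/27) = 1.6992
t = (x̄₁ - x̄₂)/SE = (74 - 68)/1.6992 = 3.5311
df = 50, t-critical = ±2.009
Decision: reject H₀

Answer: t = 3.5311, reject H₀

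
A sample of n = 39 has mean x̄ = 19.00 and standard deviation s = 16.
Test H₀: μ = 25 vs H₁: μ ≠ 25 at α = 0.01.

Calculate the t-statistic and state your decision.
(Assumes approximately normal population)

df = n - 1 = 38
SE = s/√n = 16/√39 = 2.5621
t = (x̄ - μ₀)/SE = (19.00 - 25)/2.5621 = -2.3418
Critical value: t_{0.005,38} = ±2.712
p-value ≈ 0.0245
Decision: fail to reject H₀

Answer: t = -2.3418, fail to reject H₀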